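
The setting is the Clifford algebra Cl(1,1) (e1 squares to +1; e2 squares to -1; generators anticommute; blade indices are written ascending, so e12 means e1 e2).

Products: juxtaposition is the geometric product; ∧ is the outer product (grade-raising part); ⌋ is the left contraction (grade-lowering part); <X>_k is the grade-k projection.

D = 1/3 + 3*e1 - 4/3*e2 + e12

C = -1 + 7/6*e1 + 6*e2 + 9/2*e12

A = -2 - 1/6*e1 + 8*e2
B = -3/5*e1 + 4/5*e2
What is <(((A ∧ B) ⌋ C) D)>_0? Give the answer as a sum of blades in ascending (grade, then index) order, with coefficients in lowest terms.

step 1: 6/5*e1 - 8/5*e2 + 14/3*e12
step 2: 32 - 36/5*e1 + 27/5*e2
step 3: -56/15 + 99*e1 - 721/15*e2 + 127/5*e12
step 4: -56/15
Answer: -56/15


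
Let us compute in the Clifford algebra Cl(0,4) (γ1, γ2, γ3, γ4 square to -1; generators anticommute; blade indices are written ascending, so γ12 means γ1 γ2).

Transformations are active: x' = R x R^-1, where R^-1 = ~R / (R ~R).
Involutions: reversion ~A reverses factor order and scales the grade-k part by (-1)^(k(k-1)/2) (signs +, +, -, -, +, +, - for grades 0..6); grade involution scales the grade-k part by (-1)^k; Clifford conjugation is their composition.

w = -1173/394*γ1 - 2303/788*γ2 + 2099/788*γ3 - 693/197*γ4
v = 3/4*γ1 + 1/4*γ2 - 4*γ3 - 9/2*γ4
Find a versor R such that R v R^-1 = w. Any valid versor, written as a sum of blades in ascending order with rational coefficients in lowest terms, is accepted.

Since q(v) = q(w) = -295/8, the sum R = v + w = -1755/788*γ1 - 1053/394*γ2 - 1053/788*γ3 - 3159/394*γ4 does the job whenever invertible.
Answer: -1755/788*γ1 - 1053/394*γ2 - 1053/788*γ3 - 3159/394*γ4


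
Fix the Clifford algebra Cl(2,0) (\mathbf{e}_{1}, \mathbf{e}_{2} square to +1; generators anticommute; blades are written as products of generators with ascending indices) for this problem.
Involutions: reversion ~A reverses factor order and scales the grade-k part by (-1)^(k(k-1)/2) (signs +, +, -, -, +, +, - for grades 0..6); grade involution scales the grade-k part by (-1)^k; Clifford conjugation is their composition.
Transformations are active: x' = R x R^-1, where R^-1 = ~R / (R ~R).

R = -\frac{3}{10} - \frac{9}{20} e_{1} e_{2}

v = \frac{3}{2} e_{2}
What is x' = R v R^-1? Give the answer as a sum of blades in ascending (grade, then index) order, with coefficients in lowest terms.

~R = -\frac{3}{10} + \frac{9}{20} e_{1} e_{2}, and R ~R = \frac{117}{400}, so R^-1 = ~R / (\frac{117}{400}).
R v = -\frac{27}{40} e_{1} - \frac{9}{20} e_{2}
Answer: \frac{18}{13} e_{1} - \frac{15}{26} e_{2}


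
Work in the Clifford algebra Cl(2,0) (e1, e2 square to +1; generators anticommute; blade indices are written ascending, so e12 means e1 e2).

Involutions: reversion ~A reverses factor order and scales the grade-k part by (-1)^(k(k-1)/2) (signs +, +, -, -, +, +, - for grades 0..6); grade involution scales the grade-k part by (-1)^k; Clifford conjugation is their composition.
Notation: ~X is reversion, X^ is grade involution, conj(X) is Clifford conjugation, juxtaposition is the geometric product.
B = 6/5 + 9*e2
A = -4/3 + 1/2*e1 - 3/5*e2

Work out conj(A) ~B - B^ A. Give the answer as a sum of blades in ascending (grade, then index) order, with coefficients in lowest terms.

first term: 19/5 - 3/5*e1 - 282/25*e2 - 9/2*e12
second term: 19/5 + 3/5*e1 + 282/25*e2 + 9/2*e12
Answer: -6/5*e1 - 564/25*e2 - 9*e12


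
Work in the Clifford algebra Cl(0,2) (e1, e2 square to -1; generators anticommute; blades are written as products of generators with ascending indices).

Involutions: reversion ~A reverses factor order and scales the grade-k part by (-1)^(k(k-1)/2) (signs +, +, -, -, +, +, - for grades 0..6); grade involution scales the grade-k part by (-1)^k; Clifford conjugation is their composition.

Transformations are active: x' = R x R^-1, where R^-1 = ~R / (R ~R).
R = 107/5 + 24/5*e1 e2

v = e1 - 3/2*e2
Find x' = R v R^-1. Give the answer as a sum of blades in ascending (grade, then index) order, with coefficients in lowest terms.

~R = 107/5 - 24/5*e1 e2, and R ~R = 481, so R^-1 = ~R / (481).
R v = 143/5*e1 - 273/10*e2
Answer: 1429/925*e1 - 1719/1850*e2


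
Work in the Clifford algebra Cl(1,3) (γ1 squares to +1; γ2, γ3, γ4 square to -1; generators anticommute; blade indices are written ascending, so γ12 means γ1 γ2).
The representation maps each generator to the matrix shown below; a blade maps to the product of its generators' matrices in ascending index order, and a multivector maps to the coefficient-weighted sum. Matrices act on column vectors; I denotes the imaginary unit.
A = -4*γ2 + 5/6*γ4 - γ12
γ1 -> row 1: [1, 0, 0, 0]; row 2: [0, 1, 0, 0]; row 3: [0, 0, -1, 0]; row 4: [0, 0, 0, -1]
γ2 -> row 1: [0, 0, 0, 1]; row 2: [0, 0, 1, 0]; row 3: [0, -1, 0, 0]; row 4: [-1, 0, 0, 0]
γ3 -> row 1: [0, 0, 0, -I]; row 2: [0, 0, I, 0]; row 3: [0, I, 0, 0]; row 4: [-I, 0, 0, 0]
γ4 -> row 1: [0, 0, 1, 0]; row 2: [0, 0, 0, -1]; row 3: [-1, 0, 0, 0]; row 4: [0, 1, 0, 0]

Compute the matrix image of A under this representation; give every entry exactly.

Bivector images (products of the table entries): rho(γ12) = rho(γ1)rho(γ2) = row 1: [0, 0, 0, 1]; row 2: [0, 0, 1, 0]; row 3: [0, 1, 0, 0]; row 4: [1, 0, 0, 0].
M = (-4)*rho(γ2) + (5/6)*rho(γ4) + (-1)*rho(γ12), summed entrywise:
Answer: row 1: [0, 0, 5/6, -5]; row 2: [0, 0, -5, -5/6]; row 3: [-5/6, 3, 0, 0]; row 4: [3, 5/6, 0, 0]


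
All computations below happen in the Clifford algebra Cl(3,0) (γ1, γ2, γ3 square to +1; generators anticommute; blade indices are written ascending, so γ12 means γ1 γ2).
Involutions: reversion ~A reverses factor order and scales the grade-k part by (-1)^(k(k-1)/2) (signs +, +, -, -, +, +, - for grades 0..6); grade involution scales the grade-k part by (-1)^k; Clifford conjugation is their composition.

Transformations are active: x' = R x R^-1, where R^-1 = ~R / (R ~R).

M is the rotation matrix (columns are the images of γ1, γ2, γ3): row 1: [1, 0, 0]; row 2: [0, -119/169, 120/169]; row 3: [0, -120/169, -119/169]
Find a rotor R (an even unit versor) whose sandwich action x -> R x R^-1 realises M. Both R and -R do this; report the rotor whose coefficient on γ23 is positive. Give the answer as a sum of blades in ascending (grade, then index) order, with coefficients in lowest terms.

Method: write R = a + b12*γ12 + b13*γ13 + b23*γ23 with a^2 + b12^2 + b13^2 + b23^2 = 1 (so R^-1 = ~R). Expanding the columns R e_j ~R gives tr M = 4a^2 - 1 and, from the antisymmetric part, M21 - M12 = -4a*b12, M13 - M31 = 4a*b13, M32 - M23 = -4a*b23.
Here tr M = -69/169, so a^2 = (1 + tr M)/4 = 25/169 and a = ±5/13. Taking a = 5/13: M21 - M12 = 0, M13 - M31 = 0, M32 - M23 = -240/169, giving b12 = 0, b13 = 0, b23 = 12/13, i.e. R = 5/13 + 12/13*γ23.
Its γ23 coefficient is already positive.
Answer: 5/13 + 12/13*γ23. Note: both R and -R realise this M (trace -69/169); the covering map identifies them, and the γ23-coefficient sign is the tie-breaker.


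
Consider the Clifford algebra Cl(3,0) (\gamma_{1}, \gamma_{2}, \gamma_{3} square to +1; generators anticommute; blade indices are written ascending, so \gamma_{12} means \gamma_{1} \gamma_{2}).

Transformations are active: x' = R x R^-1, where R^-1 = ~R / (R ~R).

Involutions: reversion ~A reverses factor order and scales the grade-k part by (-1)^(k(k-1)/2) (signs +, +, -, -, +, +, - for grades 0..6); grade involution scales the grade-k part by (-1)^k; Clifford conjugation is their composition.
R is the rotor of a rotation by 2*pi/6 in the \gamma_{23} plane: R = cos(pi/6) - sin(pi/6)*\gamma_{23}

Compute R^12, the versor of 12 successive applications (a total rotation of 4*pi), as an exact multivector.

Half-angle bookkeeping: 12 applications in \gamma_{23} add up to rotor phase 12*pi/6 = 2 \pi, so R^12 = cos(2 \pi) - sin(2 \pi)*\gamma_{23}.
cos(2 \pi) = 1 and sin(2 \pi) = 0, so R^12 = 1. The total rotation 4*pi is 2 full turns, so every vector returns to itself, yet the rotor is +1, back on the identity sheet (an even number of 2*pi turns).
Answer: 1


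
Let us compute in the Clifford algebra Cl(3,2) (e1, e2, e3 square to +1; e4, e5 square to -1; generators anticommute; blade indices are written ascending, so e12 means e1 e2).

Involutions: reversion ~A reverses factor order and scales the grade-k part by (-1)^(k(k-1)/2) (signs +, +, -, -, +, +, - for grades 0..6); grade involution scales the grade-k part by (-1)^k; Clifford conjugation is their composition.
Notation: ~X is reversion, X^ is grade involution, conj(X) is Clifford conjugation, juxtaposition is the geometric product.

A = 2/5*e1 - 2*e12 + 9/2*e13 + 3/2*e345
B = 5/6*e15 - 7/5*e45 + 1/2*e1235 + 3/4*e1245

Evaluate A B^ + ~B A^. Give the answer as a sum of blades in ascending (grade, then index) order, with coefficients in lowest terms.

first term: 21/10*e3 + 1/3*e5 + 47/12*e25 - 11/4*e35 + 3/2*e45 - 9/8*e123 - 3/4*e124 + 5/4*e134 - 14/25*e145 + 1/5*e235 + 3/10*e245 + 14/5*e1245 - 63/10*e1345 + 27/8*e2345
second term: 21/10*e3 - 1/3*e5 + 47/12*e25 - 11/4*e35 + 3/2*e45 + 9/8*e123 + 3/4*e124 - 5/4*e134 - 14/25*e145 + 1/5*e235 + 3/10*e245 - 14/5*e1245 + 63/10*e1345 - 27/8*e2345
Answer: 21/5*e3 + 47/6*e25 - 11/2*e35 + 3*e45 - 28/25*e145 + 2/5*e235 + 3/5*e245


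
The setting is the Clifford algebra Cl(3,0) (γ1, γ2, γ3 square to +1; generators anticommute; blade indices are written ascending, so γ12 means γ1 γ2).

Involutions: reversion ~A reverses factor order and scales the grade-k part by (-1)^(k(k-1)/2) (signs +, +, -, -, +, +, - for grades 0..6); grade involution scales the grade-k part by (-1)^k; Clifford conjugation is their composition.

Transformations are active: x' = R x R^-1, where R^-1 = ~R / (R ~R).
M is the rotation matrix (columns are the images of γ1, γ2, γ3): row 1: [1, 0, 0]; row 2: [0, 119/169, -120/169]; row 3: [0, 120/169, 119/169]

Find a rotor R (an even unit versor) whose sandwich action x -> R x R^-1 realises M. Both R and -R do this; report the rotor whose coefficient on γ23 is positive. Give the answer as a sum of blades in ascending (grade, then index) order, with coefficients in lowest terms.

Method: write R = a + b12*γ12 + b13*γ13 + b23*γ23 with a^2 + b12^2 + b13^2 + b23^2 = 1 (so R^-1 = ~R). Expanding the columns R e_j ~R gives tr M = 4a^2 - 1 and, from the antisymmetric part, M21 - M12 = -4a*b12, M13 - M31 = 4a*b13, M32 - M23 = -4a*b23.
Here tr M = 407/169, so a^2 = (1 + tr M)/4 = 144/169 and a = ±12/13. Taking a = 12/13: M21 - M12 = 0, M13 - M31 = 0, M32 - M23 = 240/169, giving b12 = 0, b13 = 0, b23 = -5/13, i.e. R = 12/13 - 5/13*γ23.
Its γ23 coefficient is negative, so report the other preimage -R.
Answer: -12/13 + 5/13*γ23. Sheet selection: the two-to-one cover makes ±R indistinguishable at the matrix level (trace 407/169), so uniqueness comes from the required sign on γ23.


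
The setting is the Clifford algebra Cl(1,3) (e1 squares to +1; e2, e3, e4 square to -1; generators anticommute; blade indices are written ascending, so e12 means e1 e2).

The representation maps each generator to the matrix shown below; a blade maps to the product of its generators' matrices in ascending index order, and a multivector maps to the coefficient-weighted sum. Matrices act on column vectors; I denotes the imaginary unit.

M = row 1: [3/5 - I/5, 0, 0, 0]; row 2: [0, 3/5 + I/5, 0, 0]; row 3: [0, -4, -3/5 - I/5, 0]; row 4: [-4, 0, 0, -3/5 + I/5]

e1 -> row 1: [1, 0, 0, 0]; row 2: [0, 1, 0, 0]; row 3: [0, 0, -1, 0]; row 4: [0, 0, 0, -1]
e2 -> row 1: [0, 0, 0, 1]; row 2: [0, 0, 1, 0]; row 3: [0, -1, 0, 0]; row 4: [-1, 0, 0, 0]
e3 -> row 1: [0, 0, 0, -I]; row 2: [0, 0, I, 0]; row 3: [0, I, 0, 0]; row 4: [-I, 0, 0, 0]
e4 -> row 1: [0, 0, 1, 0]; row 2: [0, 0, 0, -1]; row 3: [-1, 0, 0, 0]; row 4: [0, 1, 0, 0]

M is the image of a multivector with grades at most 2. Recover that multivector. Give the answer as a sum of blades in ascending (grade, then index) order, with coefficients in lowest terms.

Method: the blade images are trace-orthogonal — tr(rho(e_A) rho(e_B)^-1) = 4 if A = B and 0 otherwise — and rho(e_A)^-1 = (e_A)^2 * rho(e_A) with (e_A)^2 = +1 or -1, so the coefficient of e_A in the preimage is (e_A)^2 * tr(M rho(e_A))/4.
Nonzero projections over blades of grade <= 2: e1: (e1)^2 = +1, tr(M rho(e1)) = 12/5, coefficient 3/5; e2: (e2)^2 = -1, tr(M rho(e2)) = -8, coefficient 2; e12: (e12)^2 = +1, tr(M rho(e12)) = -8, coefficient -2; e23: (e23)^2 = -1, tr(M rho(e23)) = -4/5, coefficient 1/5. Every other blade of grade <= 2 projects to 0.
Answer: 3/5*e1 + 2*e2 - 2*e12 + 1/5*e23


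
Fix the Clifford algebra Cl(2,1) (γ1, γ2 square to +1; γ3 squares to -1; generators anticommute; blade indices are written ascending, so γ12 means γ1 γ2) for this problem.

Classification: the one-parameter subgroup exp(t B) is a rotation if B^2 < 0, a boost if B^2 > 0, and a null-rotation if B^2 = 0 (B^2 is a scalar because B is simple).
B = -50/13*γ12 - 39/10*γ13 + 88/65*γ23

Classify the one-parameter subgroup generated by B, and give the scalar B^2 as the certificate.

B^2 term by term: the squares give (-50/13)^2*(γ12)^2 + (-39/10)^2*(γ13)^2 + (88/65)^2*(γ23)^2 = 2500/169*(-1) + 1521/100*(+1) + 7744/4225*(+1) = 9/4 (each basis 2-blade squares to minus the product of its generators' squares); cross terms between blades sharing an index anticommute and cancel. So B^2 = 9/4.
Answer: boost, certificate B^2 = 9/4. The scalar 9/4 is the complete invariant here: its sign names the subgroup type.


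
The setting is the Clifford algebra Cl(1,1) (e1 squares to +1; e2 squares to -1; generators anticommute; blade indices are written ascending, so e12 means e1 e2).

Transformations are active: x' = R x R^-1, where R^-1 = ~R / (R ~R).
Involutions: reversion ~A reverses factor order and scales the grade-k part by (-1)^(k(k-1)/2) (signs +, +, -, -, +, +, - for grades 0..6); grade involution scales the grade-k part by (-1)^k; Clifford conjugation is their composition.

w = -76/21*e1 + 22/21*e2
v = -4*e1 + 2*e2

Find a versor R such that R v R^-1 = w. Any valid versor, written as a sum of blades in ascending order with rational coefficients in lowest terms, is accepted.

R = v + w = -160/21*e1 + 64/21*e2 works: the equal norms (12) guarantee its sandwich swaps v into w.
Answer: -160/21*e1 + 64/21*e2


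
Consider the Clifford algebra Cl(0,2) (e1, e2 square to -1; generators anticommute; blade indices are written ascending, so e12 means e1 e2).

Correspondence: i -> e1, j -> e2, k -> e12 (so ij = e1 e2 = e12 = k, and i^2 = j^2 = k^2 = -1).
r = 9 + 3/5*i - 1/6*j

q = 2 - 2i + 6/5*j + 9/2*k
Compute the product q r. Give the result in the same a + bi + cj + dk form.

In blades: q = 2 - 2*e1 + 6/5*e2 + 9/2*e12, r = 9 + 3/5*e1 - 1/6*e2.
Distribute q over r term by term (generator squares from the signature, products reordered to ascending indices): (2)*r = 18 + 6/5*e1 - 1/3*e2; (-2*e1)*r = 6/5 - 18*e1 + 1/3*e12; (6/5*e2)*r = 1/5 + 54/5*e2 - 18/25*e12; (9/2*e12)*r = 3/4*e1 + 27/10*e2 + 81/2*e12.
Sum: 97/5 - 321/20*e1 + 79/6*e2 + 6017/150*e12; translating back through the correspondence:
Answer: 97/5 - 321/20*i + 79/6*j + 6017/150*k


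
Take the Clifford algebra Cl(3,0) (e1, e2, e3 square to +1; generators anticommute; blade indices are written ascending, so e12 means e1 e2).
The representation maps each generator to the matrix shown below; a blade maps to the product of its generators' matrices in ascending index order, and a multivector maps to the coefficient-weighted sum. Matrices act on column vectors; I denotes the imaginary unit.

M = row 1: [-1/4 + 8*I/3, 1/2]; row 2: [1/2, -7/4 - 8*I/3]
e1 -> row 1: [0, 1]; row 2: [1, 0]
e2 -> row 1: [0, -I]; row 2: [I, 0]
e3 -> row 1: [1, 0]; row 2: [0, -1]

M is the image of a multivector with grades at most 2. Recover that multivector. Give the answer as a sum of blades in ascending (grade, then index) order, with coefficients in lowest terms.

Method: 1, rho(e1), rho(e2), rho(e3) form a trace-orthogonal basis of the 2x2 complex matrices (tr(X Y) = 2 if X = Y, else 0), so M = m0*1 + m1*rho(e1) + m2*rho(e2) + m3*rho(e3) with m0 = tr(M)/2 = -1, m1 = tr(M rho(e1))/2 = 1/2, m2 = tr(M rho(e2))/2 = 0, m3 = tr(M rho(e3))/2 = 3/4 + 8*I/3.
Multiplying table entries, the bivector images are rho(e12) = I*rho(e3), rho(e13) = -I*rho(e2), rho(e23) = I*rho(e1); with real blade coefficients the real parts of m0..m3 are the coefficients of 1, e1, e2, e3 and the imaginary parts give the bivectors (e23: Im m1, e13: -Im m2, e12: Im m3).
Answer: -1 + 1/2*e1 + 3/4*e3 + 8/3*e12


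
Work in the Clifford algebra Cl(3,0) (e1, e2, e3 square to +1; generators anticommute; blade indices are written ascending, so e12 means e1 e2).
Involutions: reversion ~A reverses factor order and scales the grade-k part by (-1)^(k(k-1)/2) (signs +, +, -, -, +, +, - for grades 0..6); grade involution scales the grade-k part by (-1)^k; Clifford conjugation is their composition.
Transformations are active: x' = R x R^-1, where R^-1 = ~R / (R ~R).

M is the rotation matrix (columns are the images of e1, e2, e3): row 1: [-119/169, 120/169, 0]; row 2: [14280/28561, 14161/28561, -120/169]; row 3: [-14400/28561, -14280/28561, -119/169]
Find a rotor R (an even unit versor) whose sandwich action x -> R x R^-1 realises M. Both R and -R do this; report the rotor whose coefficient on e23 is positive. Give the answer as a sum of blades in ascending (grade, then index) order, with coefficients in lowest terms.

Method: write R = a + b12*e12 + b13*e13 + b23*e23 with a^2 + b12^2 + b13^2 + b23^2 = 1 (so R^-1 = ~R). Expanding the columns R e_j ~R gives tr M = 4a^2 - 1 and, from the antisymmetric part, M21 - M12 = -4a*b12, M13 - M31 = 4a*b13, M32 - M23 = -4a*b23.
Here tr M = -26061/28561, so a^2 = (1 + tr M)/4 = 625/28561 and a = ±25/169. Taking a = 25/169: M21 - M12 = -6000/28561, M13 - M31 = 14400/28561, M32 - M23 = 6000/28561, giving b12 = 60/169, b13 = 144/169, b23 = -60/169, i.e. R = 25/169 + 60/169*e12 + 144/169*e13 - 60/169*e23.
Its e23 coefficient is negative, so report the other preimage -R.
Answer: -25/169 - 60/169*e12 - 144/169*e13 + 60/169*e23. Uniqueness: Spin(3) -> SO(3) maps R and -R to the same rotation of trace -26061/28561; fixing the sign of the e23 coefficient removes the ambiguity.


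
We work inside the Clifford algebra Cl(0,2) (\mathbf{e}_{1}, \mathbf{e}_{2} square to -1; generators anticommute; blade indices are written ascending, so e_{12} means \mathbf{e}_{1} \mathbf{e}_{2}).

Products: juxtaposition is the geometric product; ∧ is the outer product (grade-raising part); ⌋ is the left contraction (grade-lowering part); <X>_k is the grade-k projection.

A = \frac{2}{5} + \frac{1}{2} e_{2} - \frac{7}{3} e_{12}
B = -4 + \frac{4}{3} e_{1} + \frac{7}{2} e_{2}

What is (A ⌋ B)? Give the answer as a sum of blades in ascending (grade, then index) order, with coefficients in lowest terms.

step 1: -\frac{67}{20} + \frac{8}{15} e_{1} + \frac{7}{5} e_{2}
Answer: -\frac{67}{20} + \frac{8}{15} e_{1} + \frac{7}{5} e_{2}


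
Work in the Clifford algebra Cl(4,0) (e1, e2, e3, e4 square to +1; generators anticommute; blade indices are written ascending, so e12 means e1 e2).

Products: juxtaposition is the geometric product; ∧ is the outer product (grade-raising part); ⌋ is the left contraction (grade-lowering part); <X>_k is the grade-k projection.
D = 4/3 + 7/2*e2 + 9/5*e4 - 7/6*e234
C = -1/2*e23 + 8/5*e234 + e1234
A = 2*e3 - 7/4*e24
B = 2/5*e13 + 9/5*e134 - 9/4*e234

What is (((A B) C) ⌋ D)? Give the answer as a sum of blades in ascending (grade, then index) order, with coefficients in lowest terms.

step 1: -4/5*e1 + 63/16*e3 - 18/5*e14 + 9/2*e24 + 63/20*e123 + 7/10*e1234
step 2: 7/10 + 91/200*e1 + 63/32*e2 + 36/5*e3 - 63/20*e4 + 9/2*e13 - 469/100*e14 + 18/5*e23 - 63/10*e24 - 9/4*e34 - 134/25*e123 + 63/16*e124 - 4/5*e234 + 13/25*e1234
step 3: 1953/1600 - 7/40*e2 + 147/20*e3 + 273/50*e4 + 147/40*e23 + 42/5*e24 - 147/64*e34 - 49/60*e234
Answer: 1953/1600 - 7/40*e2 + 147/20*e3 + 273/50*e4 + 147/40*e23 + 42/5*e24 - 147/64*e34 - 49/60*e234


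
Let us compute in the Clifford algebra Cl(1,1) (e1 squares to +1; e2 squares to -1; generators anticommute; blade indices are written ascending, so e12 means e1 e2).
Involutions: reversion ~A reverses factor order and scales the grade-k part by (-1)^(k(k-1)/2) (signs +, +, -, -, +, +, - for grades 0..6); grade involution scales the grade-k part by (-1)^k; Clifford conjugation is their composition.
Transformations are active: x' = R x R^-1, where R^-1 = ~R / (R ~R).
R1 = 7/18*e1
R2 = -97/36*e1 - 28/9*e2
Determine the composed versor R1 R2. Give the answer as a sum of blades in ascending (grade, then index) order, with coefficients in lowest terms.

Distribute over the terms of R1 (each basis-blade product reordered to ascending indices, repeated generators contracted through their squares):
(7/18*e1) R2 = -679/648 - 98/81*e12
Answer: -679/648 - 98/81*e12


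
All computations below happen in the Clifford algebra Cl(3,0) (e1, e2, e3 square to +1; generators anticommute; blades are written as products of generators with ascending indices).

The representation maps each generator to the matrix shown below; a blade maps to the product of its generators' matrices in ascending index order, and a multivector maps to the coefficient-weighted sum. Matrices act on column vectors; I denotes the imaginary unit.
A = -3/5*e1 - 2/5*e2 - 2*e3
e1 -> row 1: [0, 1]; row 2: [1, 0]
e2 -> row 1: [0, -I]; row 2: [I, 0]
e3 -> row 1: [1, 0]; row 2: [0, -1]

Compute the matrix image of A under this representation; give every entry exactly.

M = (-3/5)*rho(e1) + (-2/5)*rho(e2) + (-2)*rho(e3), summed entrywise:
Answer: row 1: [-2, -3/5 + 2*I/5]; row 2: [-3/5 - 2*I/5, 2]


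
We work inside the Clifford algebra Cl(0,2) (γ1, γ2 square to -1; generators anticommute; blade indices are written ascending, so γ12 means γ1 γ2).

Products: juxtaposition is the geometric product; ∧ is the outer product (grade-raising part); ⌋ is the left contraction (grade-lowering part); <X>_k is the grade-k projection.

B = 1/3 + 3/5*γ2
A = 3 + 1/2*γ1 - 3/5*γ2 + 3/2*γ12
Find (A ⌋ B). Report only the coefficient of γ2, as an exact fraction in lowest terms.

step 1: 34/25 + 9/5*γ2
Answer: 9/5


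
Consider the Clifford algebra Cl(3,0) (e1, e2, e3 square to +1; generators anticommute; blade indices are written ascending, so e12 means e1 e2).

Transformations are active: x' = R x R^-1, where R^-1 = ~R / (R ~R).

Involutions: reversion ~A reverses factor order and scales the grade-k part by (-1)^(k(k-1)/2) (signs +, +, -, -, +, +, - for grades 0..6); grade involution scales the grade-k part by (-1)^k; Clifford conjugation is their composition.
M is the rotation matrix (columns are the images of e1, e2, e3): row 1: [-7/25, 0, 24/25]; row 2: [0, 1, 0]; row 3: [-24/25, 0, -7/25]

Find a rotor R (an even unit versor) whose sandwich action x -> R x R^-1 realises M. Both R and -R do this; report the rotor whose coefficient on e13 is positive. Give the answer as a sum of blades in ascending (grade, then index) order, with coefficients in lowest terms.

Method: write R = a + b12*e12 + b13*e13 + b23*e23 with a^2 + b12^2 + b13^2 + b23^2 = 1 (so R^-1 = ~R). Expanding the columns R e_j ~R gives tr M = 4a^2 - 1 and, from the antisymmetric part, M21 - M12 = -4a*b12, M13 - M31 = 4a*b13, M32 - M23 = -4a*b23.
Here tr M = 11/25, so a^2 = (1 + tr M)/4 = 9/25 and a = ±3/5. Taking a = 3/5: M21 - M12 = 0, M13 - M31 = 48/25, M32 - M23 = 0, giving b12 = 0, b13 = 4/5, b23 = 0, i.e. R = 3/5 + 4/5*e13.
Its e13 coefficient is already positive.
Answer: 3/5 + 4/5*e13. Key observation: the double cover Spin(3) -> SO(3) sends R and -R to the same matrix (trace 11/25 here), so the stated sign of the e13 coefficient is what selects one sheet.


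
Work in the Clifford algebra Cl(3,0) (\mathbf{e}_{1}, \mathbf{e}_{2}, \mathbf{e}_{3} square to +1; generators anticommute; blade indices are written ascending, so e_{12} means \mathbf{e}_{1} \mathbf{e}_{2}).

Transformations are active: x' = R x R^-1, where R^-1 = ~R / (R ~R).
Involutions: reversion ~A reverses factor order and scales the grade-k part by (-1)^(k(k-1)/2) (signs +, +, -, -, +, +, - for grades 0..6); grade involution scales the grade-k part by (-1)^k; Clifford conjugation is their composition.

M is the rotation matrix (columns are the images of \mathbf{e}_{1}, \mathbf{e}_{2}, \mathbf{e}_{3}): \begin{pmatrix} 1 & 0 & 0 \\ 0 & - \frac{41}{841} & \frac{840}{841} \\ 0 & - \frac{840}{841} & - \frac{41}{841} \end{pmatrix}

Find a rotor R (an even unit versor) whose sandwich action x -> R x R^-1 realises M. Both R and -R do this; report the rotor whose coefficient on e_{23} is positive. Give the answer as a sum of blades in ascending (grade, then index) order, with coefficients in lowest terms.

Method: write R = a + b12*e_{12} + b13*e_{13} + b23*e_{23} with a^2 + b12^2 + b13^2 + b23^2 = 1 (so R^-1 = ~R). Expanding the columns R e_j ~R gives tr M = 4a^2 - 1 and, from the antisymmetric part, M21 - M12 = -4a*b12, M13 - M31 = 4a*b13, M32 - M23 = -4a*b23.
Here tr M = \frac{759}{841}, so a^2 = (1 + tr M)/4 = \frac{400}{841} and a = ±\frac{20}{29}. Taking a = \frac{20}{29}: M21 - M12 = 0, M13 - M31 = 0, M32 - M23 = -\frac{1680}{841}, giving b12 = 0, b13 = 0, b23 = \frac{21}{29}, i.e. R = \frac{20}{29} + \frac{21}{29} e_{23}.
Its e_{23} coefficient is already positive.
Answer: \frac{20}{29} + \frac{21}{29} e_{23}. Sheet selection: the two-to-one cover makes ±R indistinguishable at the matrix level (trace \frac{759}{841}), so uniqueness comes from the required sign on e_{23}.


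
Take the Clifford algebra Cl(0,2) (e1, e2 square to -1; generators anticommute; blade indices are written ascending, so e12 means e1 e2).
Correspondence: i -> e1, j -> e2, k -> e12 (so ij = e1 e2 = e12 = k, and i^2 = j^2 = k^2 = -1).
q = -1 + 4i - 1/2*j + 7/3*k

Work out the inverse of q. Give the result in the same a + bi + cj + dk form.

In blades: q = -1 + 4*e1 - 1/2*e2 + 7/3*e12.
With qbar = -1 - 4*e1 + 1/2*e2 - 7/3*e12 (scalar fixed, mapped units negated), q qbar = 817/36 (the sum of squared coefficients), so q^-1 = qbar / (817/36) = -36/817 - 144/817*e1 + 18/817*e2 - 84/817*e12; translating back:
Answer: -36/817 - 144/817*i + 18/817*j - 84/817*k


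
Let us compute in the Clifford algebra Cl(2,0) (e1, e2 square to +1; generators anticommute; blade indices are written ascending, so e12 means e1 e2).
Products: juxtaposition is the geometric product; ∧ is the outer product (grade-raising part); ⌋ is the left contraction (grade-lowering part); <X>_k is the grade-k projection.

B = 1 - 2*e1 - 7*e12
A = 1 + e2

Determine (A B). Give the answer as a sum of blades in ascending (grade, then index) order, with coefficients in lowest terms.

step 1: 1 + 5*e1 + e2 - 5*e12
Answer: 1 + 5*e1 + e2 - 5*e12


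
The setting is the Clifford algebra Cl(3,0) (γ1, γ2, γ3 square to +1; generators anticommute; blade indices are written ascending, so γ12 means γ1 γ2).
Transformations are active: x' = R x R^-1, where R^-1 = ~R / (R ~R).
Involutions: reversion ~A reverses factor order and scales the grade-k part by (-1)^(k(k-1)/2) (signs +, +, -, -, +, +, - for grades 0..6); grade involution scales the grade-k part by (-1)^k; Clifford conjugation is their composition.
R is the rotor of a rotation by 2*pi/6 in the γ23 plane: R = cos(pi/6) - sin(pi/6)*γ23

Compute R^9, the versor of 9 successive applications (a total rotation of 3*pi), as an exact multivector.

Because a rotor carries half the rotation angle, composing 9 copies of this γ23-plane rotor multiplies the phase: 9*(pi/6) = 3*pi/2, hence R^9 = cos(3*pi/2) - sin(3*pi/2)*γ23.
cos(3*pi/2) = 0 and sin(3*pi/2) = -1, so R^9 = γ23. The net rotation is 1*pi (after discarding 1 full turn, each of which contributes a factor -1 to the rotor); the rotor keeps the half-angle phase exactly.
Answer: γ23


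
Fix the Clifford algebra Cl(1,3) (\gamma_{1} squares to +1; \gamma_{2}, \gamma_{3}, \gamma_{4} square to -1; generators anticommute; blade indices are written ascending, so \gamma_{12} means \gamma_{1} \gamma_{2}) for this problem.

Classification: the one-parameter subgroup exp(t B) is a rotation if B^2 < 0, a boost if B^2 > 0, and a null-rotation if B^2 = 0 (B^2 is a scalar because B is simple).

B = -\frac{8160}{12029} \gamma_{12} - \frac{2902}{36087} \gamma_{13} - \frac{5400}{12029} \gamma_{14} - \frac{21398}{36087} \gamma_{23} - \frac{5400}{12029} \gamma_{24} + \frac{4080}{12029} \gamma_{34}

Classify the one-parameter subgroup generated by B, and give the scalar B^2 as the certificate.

B^2 term by term: the squares give (-\frac{8160}{12029})^2*(\gamma_{12})^2 + (-\frac{2902}{36087})^2*(\gamma_{13})^2 + (-\frac{5400}{12029})^2*(\gamma_{14})^2 + (-\frac{21398}{36087})^2*(\gamma_{23})^2 + (-\frac{5400}{12029})^2*(\gamma_{24})^2 + (\frac{4080}{12029})^2*(\gamma_{34})^2 = \frac{66585600}{144696841}*(+1) + \frac{8421604}{1302271569}*(+1) + \frac{29160000}{144696841}*(+1) + \frac{457874404}{1302271569}*(-1) + \frac{29160000}{144696841}*(-1) + \frac{16646400}{144696841}*(-1) = 0 (each basis 2-blade squares to minus the product of its generators' squares); cross terms between blades sharing an index anticommute and cancel; the commuting (index-disjoint) pairs give grade-4 terms 2*c*c'*(blade product), which cancel blade by blade — \gamma_{1234}: -\frac{66585600}{144696841} - \frac{10447200}{144696841} + \frac{77032800}{144696841} = 0 — confirming B is simple. So B^2 = 0.
Answer: null-rotation, certificate B^2 = 0. Note: conjugating B changes its blade decomposition but never the scalar B^2 = 0, whose sign settles the classification.


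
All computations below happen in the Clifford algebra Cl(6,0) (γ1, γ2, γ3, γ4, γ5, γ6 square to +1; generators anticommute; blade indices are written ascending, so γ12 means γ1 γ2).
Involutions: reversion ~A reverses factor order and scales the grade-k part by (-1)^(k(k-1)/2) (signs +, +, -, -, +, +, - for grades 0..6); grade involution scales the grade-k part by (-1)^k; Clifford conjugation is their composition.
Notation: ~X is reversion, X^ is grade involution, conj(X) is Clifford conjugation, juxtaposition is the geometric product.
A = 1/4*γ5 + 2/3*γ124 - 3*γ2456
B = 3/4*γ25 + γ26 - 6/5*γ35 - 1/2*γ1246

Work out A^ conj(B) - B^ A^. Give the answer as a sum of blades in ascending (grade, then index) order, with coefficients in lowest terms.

first term: -3/16*γ2 + 3/10*γ3 - 1/3*γ6 - 3/2*γ15 - 3*γ45 + 9/4*γ46 - 1/2*γ145 - 2/3*γ146 - 1/4*γ256 - 18/5*γ2346 + 4/5*γ12345 - 1/8*γ12456
second term: -3/16*γ2 + 3/10*γ3 + 1/3*γ6 + 3/2*γ15 + 3*γ45 - 9/4*γ46 - 1/2*γ145 - 2/3*γ146 + 1/4*γ256 - 18/5*γ2346 - 4/5*γ12345 - 1/8*γ12456
Answer: -2/3*γ6 - 3*γ15 - 6*γ45 + 9/2*γ46 - 1/2*γ256 + 8/5*γ12345


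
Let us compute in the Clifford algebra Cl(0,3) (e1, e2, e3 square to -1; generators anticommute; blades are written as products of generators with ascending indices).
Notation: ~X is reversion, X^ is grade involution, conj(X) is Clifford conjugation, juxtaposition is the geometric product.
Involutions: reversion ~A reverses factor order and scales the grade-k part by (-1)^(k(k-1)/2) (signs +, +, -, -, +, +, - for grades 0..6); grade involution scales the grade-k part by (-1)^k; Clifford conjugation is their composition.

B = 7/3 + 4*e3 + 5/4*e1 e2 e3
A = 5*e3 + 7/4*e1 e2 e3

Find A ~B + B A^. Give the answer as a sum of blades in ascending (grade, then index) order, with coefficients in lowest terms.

first term: -355/16 + 35/3*e3 - 3/4*e1 e2 + 49/12*e1 e2 e3
second term: 285/16 - 35/3*e3 + 53/4*e1 e2 - 49/12*e1 e2 e3
Answer: -35/8 + 25/2*e1 e2


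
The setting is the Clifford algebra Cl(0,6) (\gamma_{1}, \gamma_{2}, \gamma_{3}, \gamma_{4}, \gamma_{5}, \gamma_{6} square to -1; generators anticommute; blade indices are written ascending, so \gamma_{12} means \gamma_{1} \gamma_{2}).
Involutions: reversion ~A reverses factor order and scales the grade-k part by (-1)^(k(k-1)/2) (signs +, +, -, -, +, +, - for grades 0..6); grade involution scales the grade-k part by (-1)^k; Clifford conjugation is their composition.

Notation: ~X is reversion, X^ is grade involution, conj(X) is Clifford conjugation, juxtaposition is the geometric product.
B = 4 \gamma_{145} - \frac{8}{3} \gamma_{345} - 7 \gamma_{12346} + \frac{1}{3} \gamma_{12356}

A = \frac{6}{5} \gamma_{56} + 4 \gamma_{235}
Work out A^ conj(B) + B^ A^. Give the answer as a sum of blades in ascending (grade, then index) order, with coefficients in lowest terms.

first term: -\frac{4}{3} \gamma_{16} + \frac{32}{3} \gamma_{24} + \frac{2}{5} \gamma_{123} + \frac{24}{5} \gamma_{146} - \frac{16}{5} \gamma_{346} + 16 \gamma_{1234} + 28 \gamma_{1456} - \frac{42}{5} \gamma_{12345}
second term: -\frac{4}{3} \gamma_{16} + \frac{32}{3} \gamma_{24} + \frac{2}{5} \gamma_{123} + \frac{24}{5} \gamma_{146} - \frac{16}{5} \gamma_{346} - 16 \gamma_{1234} - 28 \gamma_{1456} + \frac{42}{5} \gamma_{12345}
Answer: -\frac{8}{3} \gamma_{16} + \frac{64}{3} \gamma_{24} + \frac{4}{5} \gamma_{123} + \frac{48}{5} \gamma_{146} - \frac{32}{5} \gamma_{346}


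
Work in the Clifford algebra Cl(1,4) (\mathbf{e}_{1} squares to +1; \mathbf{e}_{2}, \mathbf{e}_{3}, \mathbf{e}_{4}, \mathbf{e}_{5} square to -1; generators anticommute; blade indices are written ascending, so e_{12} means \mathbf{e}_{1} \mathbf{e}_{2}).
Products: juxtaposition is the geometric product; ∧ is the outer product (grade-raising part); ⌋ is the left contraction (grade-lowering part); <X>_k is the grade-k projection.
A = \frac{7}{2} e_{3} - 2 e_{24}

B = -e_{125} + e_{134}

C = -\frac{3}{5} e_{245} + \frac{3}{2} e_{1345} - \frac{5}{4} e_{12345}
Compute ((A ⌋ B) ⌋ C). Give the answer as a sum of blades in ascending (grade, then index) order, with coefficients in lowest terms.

step 1: \frac{7}{2} e_{14}
step 2: -\frac{21}{4} e_{35} - \frac{35}{8} e_{235}
Answer: -\frac{21}{4} e_{35} - \frac{35}{8} e_{235}


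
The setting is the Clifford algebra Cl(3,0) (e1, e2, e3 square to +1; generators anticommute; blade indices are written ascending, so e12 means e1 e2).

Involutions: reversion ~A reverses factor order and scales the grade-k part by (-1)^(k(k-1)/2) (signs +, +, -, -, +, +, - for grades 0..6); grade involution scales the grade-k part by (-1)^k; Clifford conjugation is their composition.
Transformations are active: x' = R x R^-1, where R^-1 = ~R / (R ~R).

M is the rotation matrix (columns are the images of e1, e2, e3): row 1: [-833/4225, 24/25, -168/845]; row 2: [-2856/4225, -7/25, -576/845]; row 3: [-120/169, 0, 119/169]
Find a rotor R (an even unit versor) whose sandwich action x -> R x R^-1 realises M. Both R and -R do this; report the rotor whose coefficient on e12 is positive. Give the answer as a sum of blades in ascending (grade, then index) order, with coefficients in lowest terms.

Method: write R = a + b12*e12 + b13*e13 + b23*e23 with a^2 + b12^2 + b13^2 + b23^2 = 1 (so R^-1 = ~R). Expanding the columns R e_j ~R gives tr M = 4a^2 - 1 and, from the antisymmetric part, M21 - M12 = -4a*b12, M13 - M31 = 4a*b13, M32 - M23 = -4a*b23.
Here tr M = 959/4225, so a^2 = (1 + tr M)/4 = 1296/4225 and a = ±36/65. Taking a = 36/65: M21 - M12 = -6912/4225, M13 - M31 = 432/845, M32 - M23 = 576/845, giving b12 = 48/65, b13 = 3/13, b23 = -4/13, i.e. R = 36/65 + 48/65*e12 + 3/13*e13 - 4/13*e23.
Its e12 coefficient is already positive.
Answer: 36/65 + 48/65*e12 + 3/13*e13 - 4/13*e23. Why the constraint matters: R and -R act identically through the sandwich — M has trace 959/4225 either way — so only the sign condition on e12 picks one of the two preimages.


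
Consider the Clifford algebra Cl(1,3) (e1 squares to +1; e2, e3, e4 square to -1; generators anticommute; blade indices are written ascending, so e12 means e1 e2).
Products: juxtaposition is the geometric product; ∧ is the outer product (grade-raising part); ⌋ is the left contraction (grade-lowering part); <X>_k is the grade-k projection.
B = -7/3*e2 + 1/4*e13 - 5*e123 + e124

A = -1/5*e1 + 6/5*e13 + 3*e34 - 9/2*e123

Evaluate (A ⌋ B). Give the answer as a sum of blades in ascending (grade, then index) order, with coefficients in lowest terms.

step 1: -111/5 + 6*e2 - 1/20*e3 + e23 - 1/5*e24
Answer: -111/5 + 6*e2 - 1/20*e3 + e23 - 1/5*e24


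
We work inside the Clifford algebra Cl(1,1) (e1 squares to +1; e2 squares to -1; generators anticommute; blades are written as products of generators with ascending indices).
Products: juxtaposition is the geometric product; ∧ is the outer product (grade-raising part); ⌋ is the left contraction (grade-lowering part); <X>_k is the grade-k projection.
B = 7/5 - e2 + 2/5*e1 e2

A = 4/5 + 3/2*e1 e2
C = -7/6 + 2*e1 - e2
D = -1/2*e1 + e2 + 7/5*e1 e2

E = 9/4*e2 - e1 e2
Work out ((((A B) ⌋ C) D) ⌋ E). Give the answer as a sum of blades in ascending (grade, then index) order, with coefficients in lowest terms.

step 1: 43/25 + 3/2*e1 - 4/5*e2 + 121/50*e1 e2
step 2: 29/150 + 86/25*e1 - 43/25*e2
step 3: -3757/1500*e1 + 3757/750*e2 + 1069/375*e1 e2
step 4: -8473/600 - 3757/750*e1 + 3757/1500*e2
Answer: -8473/600 - 3757/750*e1 + 3757/1500*e2


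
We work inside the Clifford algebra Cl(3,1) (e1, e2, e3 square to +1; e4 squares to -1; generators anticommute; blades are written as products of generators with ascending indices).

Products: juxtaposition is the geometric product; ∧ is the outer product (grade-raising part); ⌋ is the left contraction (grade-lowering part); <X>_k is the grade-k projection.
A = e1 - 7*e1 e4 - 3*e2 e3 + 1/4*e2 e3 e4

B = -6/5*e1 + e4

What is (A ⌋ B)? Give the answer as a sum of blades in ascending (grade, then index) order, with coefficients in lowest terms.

step 1: -6/5
Answer: -6/5


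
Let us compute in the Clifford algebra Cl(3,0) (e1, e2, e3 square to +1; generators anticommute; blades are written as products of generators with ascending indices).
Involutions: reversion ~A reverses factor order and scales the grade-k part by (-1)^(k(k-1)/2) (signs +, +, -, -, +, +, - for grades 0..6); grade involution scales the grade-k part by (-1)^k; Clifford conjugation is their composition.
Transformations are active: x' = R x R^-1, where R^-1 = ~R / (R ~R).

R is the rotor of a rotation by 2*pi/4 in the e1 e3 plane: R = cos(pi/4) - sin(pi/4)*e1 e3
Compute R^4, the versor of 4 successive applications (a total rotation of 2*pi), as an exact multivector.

Half-angle bookkeeping: 4 applications in e1 e3 add up to rotor phase 4*pi/4 = pi, so R^4 = cos(pi) - sin(pi)*e1 e3.
cos(pi) = -1 and sin(pi) = 0, so R^4 = -1. The total rotation 2*pi is 1 full turn, so every vector returns to itself, yet the rotor is -1, on the OTHER sheet of the double cover (an odd number of 2*pi turns).
Answer: -1


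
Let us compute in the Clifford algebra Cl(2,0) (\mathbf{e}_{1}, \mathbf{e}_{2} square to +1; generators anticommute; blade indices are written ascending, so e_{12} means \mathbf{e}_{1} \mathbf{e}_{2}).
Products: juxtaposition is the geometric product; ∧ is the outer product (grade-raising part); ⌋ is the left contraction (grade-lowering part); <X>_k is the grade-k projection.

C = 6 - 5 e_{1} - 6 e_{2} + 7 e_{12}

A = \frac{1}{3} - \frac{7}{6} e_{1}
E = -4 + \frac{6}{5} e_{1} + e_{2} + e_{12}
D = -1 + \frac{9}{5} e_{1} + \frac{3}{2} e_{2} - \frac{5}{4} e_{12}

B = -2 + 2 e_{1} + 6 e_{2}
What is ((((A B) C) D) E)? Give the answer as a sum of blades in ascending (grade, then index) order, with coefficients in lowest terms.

step 1: -3 + 3 e_{1} + 2 e_{2} - 7 e_{12}
step 2: 4 + 61 e_{1} + 16 e_{2} - 71 e_{12}
step 3: \frac{821}{20} - \frac{1403}{10} e_{1} + \frac{831}{20} e_{2} + \frac{1287}{10} e_{12}
step 4: -\frac{41971}{100} + \frac{69761}{100} e_{1} - \frac{41989}{100} e_{2} - \frac{66391}{100} e_{12}
Answer: -\frac{41971}{100} + \frac{69761}{100} e_{1} - \frac{41989}{100} e_{2} - \frac{66391}{100} e_{12}


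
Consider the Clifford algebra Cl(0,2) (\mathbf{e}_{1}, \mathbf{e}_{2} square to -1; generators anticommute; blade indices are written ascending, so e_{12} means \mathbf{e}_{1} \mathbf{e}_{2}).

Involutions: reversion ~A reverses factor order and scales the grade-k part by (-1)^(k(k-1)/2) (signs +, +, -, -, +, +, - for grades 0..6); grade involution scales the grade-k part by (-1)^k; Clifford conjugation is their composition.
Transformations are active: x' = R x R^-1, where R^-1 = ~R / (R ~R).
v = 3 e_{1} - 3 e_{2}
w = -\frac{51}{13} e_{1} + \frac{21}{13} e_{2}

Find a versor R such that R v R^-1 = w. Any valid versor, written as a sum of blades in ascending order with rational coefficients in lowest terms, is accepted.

Sketch: the shared square -18 makes R = v + w = -\frac{12}{13} e_{1} - \frac{18}{13} e_{2} the natural versor; its sandwich fixes that direction, negates (v - w)/2, and sends v to w.
Answer: -\frac{12}{13} e_{1} - \frac{18}{13} e_{2}
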